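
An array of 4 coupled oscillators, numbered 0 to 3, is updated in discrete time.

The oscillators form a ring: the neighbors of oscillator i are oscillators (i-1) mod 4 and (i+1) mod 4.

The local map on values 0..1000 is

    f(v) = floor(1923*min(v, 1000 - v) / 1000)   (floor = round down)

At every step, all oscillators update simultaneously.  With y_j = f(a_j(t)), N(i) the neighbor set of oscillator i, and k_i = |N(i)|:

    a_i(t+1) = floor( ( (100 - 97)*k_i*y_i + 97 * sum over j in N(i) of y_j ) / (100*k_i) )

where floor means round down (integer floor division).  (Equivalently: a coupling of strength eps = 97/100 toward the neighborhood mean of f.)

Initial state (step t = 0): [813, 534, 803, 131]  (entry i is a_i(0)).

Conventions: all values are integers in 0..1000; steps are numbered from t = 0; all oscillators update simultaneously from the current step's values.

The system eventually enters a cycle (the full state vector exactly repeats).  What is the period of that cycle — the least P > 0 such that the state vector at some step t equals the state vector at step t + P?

Answer: 5
Key observation: The state at step 8, [406, 626, 406, 626], reappears at step 13 — and no state repeats earlier — so the cycle the system enters has period 5.

Derivation:
t=0: [813, 534, 803, 131]
t=1: [567, 384, 567, 364]
t=2: [721, 829, 721, 828]
t=3: [335, 529, 335, 529]
t=4: [897, 651, 897, 651]
t=5: [656, 212, 656, 212]
t=6: [414, 653, 414, 653]
t=7: [670, 792, 670, 792]
t=8: [406, 626, 406, 626]
t=9: [720, 778, 720, 778]
t=10: [429, 534, 429, 534]
t=11: [893, 826, 893, 826]
t=12: [330, 208, 330, 208]
t=13: [406, 626, 406, 626]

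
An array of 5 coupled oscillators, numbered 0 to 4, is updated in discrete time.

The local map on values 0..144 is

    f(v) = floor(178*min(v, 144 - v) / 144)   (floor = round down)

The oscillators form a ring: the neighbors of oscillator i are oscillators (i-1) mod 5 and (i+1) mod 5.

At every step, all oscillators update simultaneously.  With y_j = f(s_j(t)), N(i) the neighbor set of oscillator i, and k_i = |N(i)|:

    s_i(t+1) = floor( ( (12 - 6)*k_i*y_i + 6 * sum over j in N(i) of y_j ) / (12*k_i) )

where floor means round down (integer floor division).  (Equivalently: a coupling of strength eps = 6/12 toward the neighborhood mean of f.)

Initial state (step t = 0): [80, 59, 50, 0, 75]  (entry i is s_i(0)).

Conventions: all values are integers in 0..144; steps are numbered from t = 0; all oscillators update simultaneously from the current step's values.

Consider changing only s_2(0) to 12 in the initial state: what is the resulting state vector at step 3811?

Simulating step by step:
t=0: [80, 59, 12, 0, 75]
t=1: [78, 59, 25, 24, 62]
t=2: [77, 63, 40, 41, 65]
t=3: [80, 71, 56, 57, 73]
t=4: [83, 80, 73, 74, 80]
t=5: [77, 80, 84, 84, 79]
t=6: [80, 78, 75, 75, 79]
t=7: [79, 81, 84, 83, 81]
t=8: [78, 77, 75, 75, 77]
t=9: [81, 82, 84, 84, 82]
t=10: [76, 75, 74, 74, 75]
t=11: [84, 85, 85, 85, 85]
t=12: [73, 72, 72, 72, 72]
t=13: [88, 88, 89, 89, 88]
t=14: [69, 68, 67, 67, 68]
t=15: [84, 83, 82, 82, 83]
t=16: [74, 75, 75, 75, 75]
t=17: [85, 85, 85, 85, 85]
t=18: [72, 72, 72, 72, 72]
t=19: [89, 89, 89, 89, 89]
t=20: [67, 67, 67, 67, 67]
t=21: [82, 82, 82, 82, 82]
t=22: [76, 76, 76, 76, 76]
t=23: [84, 84, 84, 84, 84]
t=24: [74, 74, 74, 74, 74]
t=25: [86, 86, 86, 86, 86]
t=26: [71, 71, 71, 71, 71]
t=27: [87, 87, 87, 87, 87]
t=28: [70, 70, 70, 70, 70]
t=29: [86, 86, 86, 86, 86]

Answer: [87, 87, 87, 87, 87]
Key observation: The state at step 25, [86, 86, 86, 86, 86], reappears at step 29: the system is in a cycle of period 4 from step 25 on.  Therefore the state at step 3811 equals the state at step 25 + ((3811 - 25) mod 4) = 27, which is [87, 87, 87, 87, 87].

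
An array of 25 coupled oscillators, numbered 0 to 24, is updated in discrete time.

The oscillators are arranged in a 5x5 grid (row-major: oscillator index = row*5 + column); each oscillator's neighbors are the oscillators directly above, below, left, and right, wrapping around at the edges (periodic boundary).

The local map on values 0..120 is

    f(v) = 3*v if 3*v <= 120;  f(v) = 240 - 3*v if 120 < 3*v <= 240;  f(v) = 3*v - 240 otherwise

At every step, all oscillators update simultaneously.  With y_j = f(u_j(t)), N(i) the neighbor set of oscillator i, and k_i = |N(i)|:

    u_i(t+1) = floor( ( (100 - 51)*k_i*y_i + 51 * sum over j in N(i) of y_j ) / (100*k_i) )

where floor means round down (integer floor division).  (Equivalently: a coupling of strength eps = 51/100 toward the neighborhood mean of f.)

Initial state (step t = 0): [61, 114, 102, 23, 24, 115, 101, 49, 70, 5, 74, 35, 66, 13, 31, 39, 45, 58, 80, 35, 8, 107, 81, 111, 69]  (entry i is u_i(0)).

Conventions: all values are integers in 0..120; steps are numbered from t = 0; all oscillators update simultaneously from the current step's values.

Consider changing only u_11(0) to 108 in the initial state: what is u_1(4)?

Answer: u_1(4) = 17
Key observation: This trace re-runs the system from the modified initial state.

Derivation:
t=0: [61, 114, 102, 23, 24, 115, 101, 49, 70, 5, 74, 108, 66, 13, 31, 39, 45, 58, 80, 35, 8, 107, 81, 111, 69]
t=1: [66, 84, 66, 67, 57, 70, 79, 71, 42, 45, 59, 70, 56, 40, 68, 89, 95, 51, 38, 82, 48, 69, 40, 58, 53]
t=2: [46, 21, 45, 56, 67, 41, 14, 42, 92, 83, 46, 38, 68, 101, 55, 40, 44, 87, 91, 35, 70, 50, 87, 77, 69]
t=3: [81, 74, 85, 59, 46, 89, 72, 83, 50, 38, 104, 92, 57, 53, 72, 102, 96, 35, 41, 84, 58, 72, 38, 24, 39]
t=4: [28, 17, 33, 66, 87, 40, 23, 29, 78, 86, 54, 44, 63, 77, 47, 57, 52, 95, 91, 47, 59, 43, 83, 87, 89]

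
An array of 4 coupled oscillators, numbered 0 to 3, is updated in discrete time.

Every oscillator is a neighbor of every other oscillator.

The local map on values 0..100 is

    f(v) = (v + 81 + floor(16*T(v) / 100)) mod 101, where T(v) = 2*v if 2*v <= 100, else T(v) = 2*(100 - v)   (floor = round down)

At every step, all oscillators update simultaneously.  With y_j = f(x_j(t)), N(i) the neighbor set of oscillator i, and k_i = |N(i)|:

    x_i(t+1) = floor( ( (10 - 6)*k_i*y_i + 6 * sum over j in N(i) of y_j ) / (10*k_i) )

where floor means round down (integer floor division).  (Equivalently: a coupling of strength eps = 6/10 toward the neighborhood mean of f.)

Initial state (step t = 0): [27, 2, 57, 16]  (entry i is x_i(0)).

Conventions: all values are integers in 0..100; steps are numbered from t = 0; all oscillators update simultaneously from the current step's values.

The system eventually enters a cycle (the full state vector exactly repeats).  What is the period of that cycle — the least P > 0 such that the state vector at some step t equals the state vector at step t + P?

Simulating step by step:
t=0: [27, 2, 57, 16]
t=1: [32, 46, 39, 30]
t=2: [26, 30, 28, 26]
t=3: [15, 16, 15, 15]
t=4: [80, 60, 80, 80]
t=5: [63, 60, 63, 63]
t=6: [53, 53, 53, 53]
t=7: [48, 48, 48, 48]
t=8: [43, 43, 43, 43]
t=9: [36, 36, 36, 36]
t=10: [27, 27, 27, 27]
t=11: [15, 15, 15, 15]
t=12: [100, 100, 100, 100]
t=13: [80, 80, 80, 80]
t=14: [66, 66, 66, 66]
t=15: [56, 56, 56, 56]
t=16: [50, 50, 50, 50]
t=17: [46, 46, 46, 46]
t=18: [40, 40, 40, 40]
t=19: [32, 32, 32, 32]
t=20: [22, 22, 22, 22]
t=21: [9, 9, 9, 9]
t=22: [92, 92, 92, 92]
t=23: [74, 74, 74, 74]
t=24: [62, 62, 62, 62]
t=25: [54, 54, 54, 54]
t=26: [48, 48, 48, 48]

Answer: 19
Key observation: The state at step 7, [48, 48, 48, 48], reappears at step 26 — and no state repeats earlier — so the cycle the system enters has period 19.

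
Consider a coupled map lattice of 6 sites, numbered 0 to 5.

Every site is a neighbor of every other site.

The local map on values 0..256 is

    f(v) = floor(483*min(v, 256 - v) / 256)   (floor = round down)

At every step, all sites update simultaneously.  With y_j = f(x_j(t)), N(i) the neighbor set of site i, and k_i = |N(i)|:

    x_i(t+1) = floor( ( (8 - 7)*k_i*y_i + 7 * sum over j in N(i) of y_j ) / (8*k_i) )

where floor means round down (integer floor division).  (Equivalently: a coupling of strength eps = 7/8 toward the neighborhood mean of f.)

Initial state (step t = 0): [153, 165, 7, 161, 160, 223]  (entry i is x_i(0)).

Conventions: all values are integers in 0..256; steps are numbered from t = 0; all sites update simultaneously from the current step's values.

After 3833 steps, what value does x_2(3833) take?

Simulating step by step:
t=0: [153, 165, 7, 161, 160, 223]
t=1: [130, 131, 139, 131, 130, 136]
t=2: [231, 231, 232, 231, 231, 231]
t=3: [46, 46, 46, 46, 46, 46]
t=4: [86, 86, 86, 86, 86, 86]
t=5: [162, 162, 162, 162, 162, 162]
t=6: [177, 177, 177, 177, 177, 177]
t=7: [149, 149, 149, 149, 149, 149]
t=8: [201, 201, 201, 201, 201, 201]
t=9: [103, 103, 103, 103, 103, 103]
t=10: [194, 194, 194, 194, 194, 194]
t=11: [116, 116, 116, 116, 116, 116]
t=12: [218, 218, 218, 218, 218, 218]
t=13: [71, 71, 71, 71, 71, 71]
t=14: [133, 133, 133, 133, 133, 133]
t=15: [232, 232, 232, 232, 232, 232]
t=16: [45, 45, 45, 45, 45, 45]
t=17: [84, 84, 84, 84, 84, 84]
t=18: [158, 158, 158, 158, 158, 158]
t=19: [184, 184, 184, 184, 184, 184]
t=20: [135, 135, 135, 135, 135, 135]
t=21: [228, 228, 228, 228, 228, 228]
t=22: [52, 52, 52, 52, 52, 52]
t=23: [98, 98, 98, 98, 98, 98]
t=24: [184, 184, 184, 184, 184, 184]

Answer: x_2(3833) = 98
Key observation: The state at step 19, [184, 184, 184, 184, 184, 184], reappears at step 24: the system is in a cycle of period 5 from step 19 on.  Therefore the state at step 3833 equals the state at step 19 + ((3833 - 19) mod 5) = 23, which is [98, 98, 98, 98, 98, 98].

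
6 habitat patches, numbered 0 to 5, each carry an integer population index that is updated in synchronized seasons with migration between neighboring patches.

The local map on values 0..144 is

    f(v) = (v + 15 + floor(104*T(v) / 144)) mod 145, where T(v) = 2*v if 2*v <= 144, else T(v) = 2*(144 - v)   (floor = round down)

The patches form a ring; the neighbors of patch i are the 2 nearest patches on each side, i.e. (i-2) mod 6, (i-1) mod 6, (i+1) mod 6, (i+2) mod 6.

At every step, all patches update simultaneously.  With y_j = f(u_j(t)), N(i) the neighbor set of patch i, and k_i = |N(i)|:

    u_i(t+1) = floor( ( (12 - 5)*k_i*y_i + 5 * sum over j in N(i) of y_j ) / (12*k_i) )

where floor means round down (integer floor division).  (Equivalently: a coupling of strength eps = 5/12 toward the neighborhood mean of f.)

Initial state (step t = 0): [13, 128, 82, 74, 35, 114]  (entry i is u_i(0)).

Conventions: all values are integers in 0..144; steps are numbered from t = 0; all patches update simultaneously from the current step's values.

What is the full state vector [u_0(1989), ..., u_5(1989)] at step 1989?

Simulating step by step:
t=0: [13, 128, 82, 74, 35, 114]
t=1: [46, 28, 46, 45, 74, 37]
t=2: [111, 98, 113, 110, 76, 100]
t=3: [30, 32, 29, 31, 37, 33]
t=4: [90, 91, 88, 91, 98, 94]
t=5: [37, 37, 37, 36, 35, 36]
t=6: [104, 104, 104, 103, 101, 103]
t=7: [31, 31, 31, 31, 32, 31]
t=8: [90, 90, 90, 90, 91, 90]
t=9: [37, 38, 37, 37, 37, 37]
t=10: [105, 106, 105, 105, 105, 105]
t=11: [30, 30, 30, 30, 31, 30]
t=12: [88, 88, 88, 88, 89, 88]
t=13: [38, 38, 38, 38, 38, 38]
t=14: [107, 107, 107, 107, 107, 107]
t=15: [30, 30, 30, 30, 30, 30]
t=16: [88, 88, 88, 88, 88, 88]
t=17: [38, 38, 38, 38, 38, 38]

Answer: [38, 38, 38, 38, 38, 38]
Key observation: The state at step 13, [38, 38, 38, 38, 38, 38], reappears at step 17: the system is in a cycle of period 4 from step 13 on.  Therefore the state at step 1989 equals the state at step 13 + ((1989 - 13) mod 4) = 13, which is [38, 38, 38, 38, 38, 38].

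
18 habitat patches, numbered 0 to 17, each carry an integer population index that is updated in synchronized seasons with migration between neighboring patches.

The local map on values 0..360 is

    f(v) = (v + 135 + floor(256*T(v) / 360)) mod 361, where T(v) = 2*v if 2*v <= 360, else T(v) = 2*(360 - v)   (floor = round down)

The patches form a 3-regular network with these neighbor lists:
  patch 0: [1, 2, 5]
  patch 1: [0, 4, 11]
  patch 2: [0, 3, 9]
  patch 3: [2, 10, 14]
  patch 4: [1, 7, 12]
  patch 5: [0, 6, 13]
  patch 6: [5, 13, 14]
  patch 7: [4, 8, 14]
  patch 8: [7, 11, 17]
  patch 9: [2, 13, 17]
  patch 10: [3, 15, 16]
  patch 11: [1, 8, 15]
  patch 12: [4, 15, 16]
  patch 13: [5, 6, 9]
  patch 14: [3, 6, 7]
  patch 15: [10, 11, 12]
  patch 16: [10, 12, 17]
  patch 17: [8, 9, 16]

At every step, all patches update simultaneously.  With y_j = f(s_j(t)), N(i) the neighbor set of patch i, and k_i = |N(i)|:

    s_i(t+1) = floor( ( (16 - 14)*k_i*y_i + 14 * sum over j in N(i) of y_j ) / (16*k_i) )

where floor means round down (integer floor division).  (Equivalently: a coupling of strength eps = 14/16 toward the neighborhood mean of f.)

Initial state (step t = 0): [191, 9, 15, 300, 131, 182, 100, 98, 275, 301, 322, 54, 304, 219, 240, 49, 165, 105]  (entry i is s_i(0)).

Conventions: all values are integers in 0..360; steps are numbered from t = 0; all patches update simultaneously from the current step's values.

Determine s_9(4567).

Simulating step by step:
t=0: [191, 9, 15, 300, 131, 182, 100, 98, 275, 301, 322, 54, 304, 219, 240, 49, 165, 105]
t=1: [181, 183, 173, 167, 105, 146, 172, 130, 109, 134, 189, 201, 170, 135, 77, 198, 119, 149]
t=2: [180, 153, 165, 232, 143, 161, 183, 123, 128, 137, 154, 155, 108, 133, 173, 197, 160, 74]
t=3: [166, 157, 168, 173, 87, 170, 157, 124, 166, 183, 179, 144, 145, 150, 160, 121, 164, 141]
t=4: [173, 206, 190, 183, 146, 159, 160, 208, 112, 152, 151, 131, 185, 176, 142, 140, 151, 176]
t=5: [188, 144, 184, 160, 192, 181, 158, 109, 148, 194, 151, 115, 136, 159, 180, 141, 176, 120]
t=6: [182, 150, 192, 182, 102, 178, 188, 164, 61, 151, 156, 114, 164, 185, 129, 100, 114, 164]
t=7: [185, 98, 187, 154, 142, 207, 171, 134, 149, 187, 99, 133, 46, 186, 181, 110, 150, 158]
t=8: [147, 123, 189, 143, 118, 200, 202, 146, 118, 192, 96, 65, 116, 198, 152, 108, 138, 158]
t=9: [155, 149, 158, 118, 80, 180, 183, 91, 175, 190, 77, 84, 65, 201, 148, 107, 76, 127]
t=10: [164, 254, 139, 185, 268, 189, 184, 236, 250, 153, 160, 148, 234, 206, 197, 281, 242, 220]
t=11: [165, 160, 166, 163, 182, 194, 203, 184, 171, 164, 182, 169, 175, 187, 200, 160, 180, 172]
t=12: [179, 184, 171, 191, 191, 194, 203, 200, 192, 188, 183, 171, 193, 193, 193, 191, 200, 189]
t=13: [200, 201, 203, 200, 204, 203, 203, 203, 199, 200, 204, 203, 203, 203, 202, 200, 205, 203]
t=14: [200, 200, 200, 199, 200, 200, 200, 200, 200, 200, 200, 200, 199, 200, 200, 199, 199, 200]
t=15: [201, 201, 201, 201, 201, 201, 201, 201, 201, 201, 201, 201, 201, 201, 201, 201, 201, 201]
t=16: [201, 201, 201, 201, 201, 201, 201, 201, 201, 201, 201, 201, 201, 201, 201, 201, 201, 201]

Answer: s_9(4567) = 201
Key observation: The state at step 15, [201, 201, 201, 201, 201, 201, 201, 201, 201, 201, 201, 201, 201, 201, 201, 201, 201, 201], reappears at step 16: the system is in a cycle of period 1 from step 15 on.  Therefore the state at step 4567 equals the state at step 15 + ((4567 - 15) mod 1) = 15, which is [201, 201, 201, 201, 201, 201, 201, 201, 201, 201, 201, 201, 201, 201, 201, 201, 201, 201].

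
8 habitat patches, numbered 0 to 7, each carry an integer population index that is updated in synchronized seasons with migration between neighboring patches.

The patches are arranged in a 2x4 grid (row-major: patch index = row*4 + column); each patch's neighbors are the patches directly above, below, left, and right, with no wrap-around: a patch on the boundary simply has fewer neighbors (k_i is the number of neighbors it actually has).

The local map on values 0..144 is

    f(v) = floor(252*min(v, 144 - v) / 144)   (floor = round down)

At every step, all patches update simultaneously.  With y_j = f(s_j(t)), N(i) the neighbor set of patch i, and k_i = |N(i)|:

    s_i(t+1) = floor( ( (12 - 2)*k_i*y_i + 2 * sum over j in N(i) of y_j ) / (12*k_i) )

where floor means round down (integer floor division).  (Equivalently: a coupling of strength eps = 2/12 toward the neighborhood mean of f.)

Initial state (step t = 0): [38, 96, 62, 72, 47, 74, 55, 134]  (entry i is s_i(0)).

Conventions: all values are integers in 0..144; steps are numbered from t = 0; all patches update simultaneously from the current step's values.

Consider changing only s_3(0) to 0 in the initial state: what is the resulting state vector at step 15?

Answer: [50, 51, 93, 114, 73, 101, 88, 88]
Key observation: This trace re-runs the system from the modified initial state.

Derivation:
t=0: [38, 96, 62, 0, 47, 74, 55, 134]
t=1: [68, 86, 100, 10, 84, 116, 93, 22]
t=2: [116, 97, 75, 23, 101, 57, 83, 40]
t=3: [53, 83, 112, 49, 74, 97, 104, 70]
t=4: [95, 101, 61, 85, 116, 84, 72, 114]
t=5: [81, 78, 105, 99, 56, 101, 119, 62]
t=6: [109, 109, 69, 79, 97, 76, 49, 100]
t=7: [62, 67, 114, 110, 83, 111, 88, 80]
t=8: [108, 109, 58, 62, 102, 65, 93, 106]
t=9: [63, 66, 98, 103, 75, 106, 89, 71]
t=10: [111, 110, 82, 76, 114, 73, 95, 117]
t=11: [56, 65, 104, 112, 58, 114, 86, 56]
t=12: [99, 106, 73, 60, 96, 60, 96, 94]
t=13: [77, 72, 117, 105, 85, 100, 87, 88]
t=14: [116, 118, 55, 68, 102, 82, 94, 95]
t=15: [50, 51, 93, 114, 73, 101, 88, 88]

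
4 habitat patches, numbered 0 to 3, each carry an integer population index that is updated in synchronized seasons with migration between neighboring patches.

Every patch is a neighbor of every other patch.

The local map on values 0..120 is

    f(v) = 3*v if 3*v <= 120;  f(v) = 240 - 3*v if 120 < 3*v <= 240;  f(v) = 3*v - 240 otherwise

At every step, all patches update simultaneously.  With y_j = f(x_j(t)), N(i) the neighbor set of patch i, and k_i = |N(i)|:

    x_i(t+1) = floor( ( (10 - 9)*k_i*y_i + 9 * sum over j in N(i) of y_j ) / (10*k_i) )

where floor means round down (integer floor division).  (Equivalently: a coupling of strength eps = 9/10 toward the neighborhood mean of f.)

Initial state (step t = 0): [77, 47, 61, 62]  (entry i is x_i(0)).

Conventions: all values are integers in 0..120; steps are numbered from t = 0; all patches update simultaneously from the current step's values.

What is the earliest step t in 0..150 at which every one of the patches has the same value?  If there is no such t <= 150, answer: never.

Simulating step by step:
t=0: [77, 47, 61, 62]  (not all equal)
t=1: [63, 45, 54, 54]  (not all equal)
t=2: [83, 72, 78, 78]  (not all equal)
t=3: [11, 8, 12, 12]  (not all equal)
t=4: [32, 33, 31, 31]  (not all equal)
t=5: [95, 94, 95, 95]  (not all equal)
t=6: [44, 44, 44, 44]  (all equal)

Answer: 6
Key observation: Synchronization is absorbing here: once all patches are equal they stay equal, and step 6 is the first all-equal step.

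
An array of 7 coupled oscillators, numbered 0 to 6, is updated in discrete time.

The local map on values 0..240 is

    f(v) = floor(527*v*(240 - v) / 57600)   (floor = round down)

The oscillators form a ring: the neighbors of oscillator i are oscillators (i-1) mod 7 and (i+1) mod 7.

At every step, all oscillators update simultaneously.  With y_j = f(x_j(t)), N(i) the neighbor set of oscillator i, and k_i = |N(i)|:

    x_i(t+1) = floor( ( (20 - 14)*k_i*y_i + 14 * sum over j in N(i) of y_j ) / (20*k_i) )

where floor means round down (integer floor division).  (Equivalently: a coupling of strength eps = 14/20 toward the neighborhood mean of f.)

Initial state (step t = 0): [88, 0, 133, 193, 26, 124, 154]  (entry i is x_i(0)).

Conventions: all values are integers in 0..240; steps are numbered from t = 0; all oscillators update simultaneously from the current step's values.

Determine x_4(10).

Answer: x_4(10) = 130

Derivation:
t=0: [88, 0, 133, 193, 26, 124, 154]
t=1: [78, 88, 67, 87, 89, 99, 124]
t=2: [123, 113, 116, 116, 123, 126, 124]
t=3: [131, 131, 131, 131, 131, 131, 131]
t=4: [130, 130, 130, 130, 130, 130, 130]
t=5: [130, 130, 130, 130, 130, 130, 130]
t=6: [130, 130, 130, 130, 130, 130, 130]
t=7: [130, 130, 130, 130, 130, 130, 130]
t=8: [130, 130, 130, 130, 130, 130, 130]
t=9: [130, 130, 130, 130, 130, 130, 130]
t=10: [130, 130, 130, 130, 130, 130, 130]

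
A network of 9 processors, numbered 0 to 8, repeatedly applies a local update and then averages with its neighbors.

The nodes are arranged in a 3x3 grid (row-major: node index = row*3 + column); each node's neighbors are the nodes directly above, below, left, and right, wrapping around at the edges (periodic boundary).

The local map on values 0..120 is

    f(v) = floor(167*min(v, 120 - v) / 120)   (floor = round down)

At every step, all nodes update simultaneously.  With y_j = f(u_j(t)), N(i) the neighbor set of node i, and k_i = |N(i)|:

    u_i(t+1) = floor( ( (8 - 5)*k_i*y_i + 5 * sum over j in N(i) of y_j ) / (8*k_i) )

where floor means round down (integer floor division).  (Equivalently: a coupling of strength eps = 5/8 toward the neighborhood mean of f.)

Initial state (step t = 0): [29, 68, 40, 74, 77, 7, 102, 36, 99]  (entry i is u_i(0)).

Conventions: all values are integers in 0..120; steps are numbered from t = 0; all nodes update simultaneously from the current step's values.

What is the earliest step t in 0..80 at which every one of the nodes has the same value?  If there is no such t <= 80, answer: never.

Simulating step by step:
t=0: [29, 68, 40, 74, 77, 7, 102, 36, 99]  (not all equal)
t=1: [48, 58, 44, 44, 52, 35, 37, 47, 32]  (not all equal)
t=2: [64, 71, 60, 59, 66, 55, 56, 62, 51]  (not all equal)
t=3: [77, 74, 76, 78, 75, 76, 77, 75, 75]  (not all equal)
t=4: [59, 62, 61, 59, 61, 60, 59, 61, 61]  (not all equal)
t=5: [81, 81, 81, 82, 81, 82, 82, 81, 82]  (not all equal)
t=6: [53, 54, 53, 52, 53, 52, 52, 53, 52]  (not all equal)
t=7: [73, 73, 73, 72, 73, 72, 72, 73, 72]  (not all equal)
t=8: [65, 65, 65, 65, 65, 65, 65, 65, 65]  (all equal)

Answer: 8
Key observation: Synchronization is absorbing here: once all nodes are equal they stay equal, and step 8 is the first all-equal step.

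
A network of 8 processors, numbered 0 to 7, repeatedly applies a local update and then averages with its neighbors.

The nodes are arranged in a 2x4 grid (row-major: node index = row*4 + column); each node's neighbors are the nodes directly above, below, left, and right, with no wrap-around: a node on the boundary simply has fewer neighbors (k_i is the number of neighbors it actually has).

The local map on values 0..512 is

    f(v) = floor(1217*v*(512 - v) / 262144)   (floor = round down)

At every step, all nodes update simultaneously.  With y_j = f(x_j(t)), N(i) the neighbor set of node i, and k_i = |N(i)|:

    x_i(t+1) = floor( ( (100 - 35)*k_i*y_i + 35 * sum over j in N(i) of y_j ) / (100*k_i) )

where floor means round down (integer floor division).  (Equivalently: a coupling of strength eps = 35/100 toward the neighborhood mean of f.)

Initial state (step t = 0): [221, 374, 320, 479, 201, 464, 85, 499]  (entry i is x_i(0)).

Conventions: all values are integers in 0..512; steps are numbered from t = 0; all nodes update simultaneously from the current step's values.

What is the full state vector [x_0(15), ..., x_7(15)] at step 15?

Simulating step by step:
t=0: [221, 374, 320, 479, 201, 464, 85, 499]
t=1: [286, 235, 241, 102, 258, 148, 157, 61]
t=2: [301, 295, 284, 201, 293, 263, 247, 161]
t=3: [295, 297, 298, 286, 297, 302, 297, 274]
t=4: [296, 295, 296, 299, 295, 294, 296, 300]
t=5: [296, 296, 296, 295, 296, 296, 296, 295]
t=6: [296, 296, 296, 296, 296, 296, 296, 296]
t=7: [296, 296, 296, 296, 296, 296, 296, 296]
t=8: [296, 296, 296, 296, 296, 296, 296, 296]
t=9: [296, 296, 296, 296, 296, 296, 296, 296]
t=10: [296, 296, 296, 296, 296, 296, 296, 296]
t=11: [296, 296, 296, 296, 296, 296, 296, 296]
t=12: [296, 296, 296, 296, 296, 296, 296, 296]
t=13: [296, 296, 296, 296, 296, 296, 296, 296]
t=14: [296, 296, 296, 296, 296, 296, 296, 296]
t=15: [296, 296, 296, 296, 296, 296, 296, 296]

Answer: [296, 296, 296, 296, 296, 296, 296, 296]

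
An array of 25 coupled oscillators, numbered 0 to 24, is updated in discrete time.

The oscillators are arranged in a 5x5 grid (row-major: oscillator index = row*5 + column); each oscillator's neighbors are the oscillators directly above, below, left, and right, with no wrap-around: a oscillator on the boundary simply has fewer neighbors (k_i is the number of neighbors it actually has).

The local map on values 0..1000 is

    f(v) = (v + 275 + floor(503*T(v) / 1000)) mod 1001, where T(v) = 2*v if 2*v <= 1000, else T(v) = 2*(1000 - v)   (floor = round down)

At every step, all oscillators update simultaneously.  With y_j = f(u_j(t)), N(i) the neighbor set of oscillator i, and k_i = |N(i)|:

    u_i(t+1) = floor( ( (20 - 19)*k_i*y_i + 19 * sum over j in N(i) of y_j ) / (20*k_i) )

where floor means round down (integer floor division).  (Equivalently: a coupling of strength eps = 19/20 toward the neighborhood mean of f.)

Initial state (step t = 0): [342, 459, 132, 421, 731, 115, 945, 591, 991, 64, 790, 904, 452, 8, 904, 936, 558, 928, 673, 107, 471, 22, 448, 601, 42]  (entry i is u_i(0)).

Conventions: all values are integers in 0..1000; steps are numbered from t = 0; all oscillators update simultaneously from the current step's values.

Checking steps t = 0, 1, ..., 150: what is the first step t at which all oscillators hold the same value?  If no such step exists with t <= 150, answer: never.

Answer: 11
Key observation: Synchronization is absorbing here: once all oscillators are equal they stay equal, and step 11 is the first all-equal step.

Derivation:
t=0: [342, 459, 132, 421, 731, 115, 945, 591, 991, 64, 790, 904, 452, 8, 904, 936, 558, 928, 673, 107, 471, 22, 448, 601, 42]  (not all equal)
t=1: [380, 571, 213, 350, 261, 503, 310, 314, 272, 280, 347, 252, 273, 252, 388, 257, 284, 228, 329, 311, 292, 226, 283, 269, 381]  (not all equal)
t=2: [264, 531, 718, 783, 901, 616, 575, 814, 871, 570, 633, 878, 800, 663, 798, 886, 761, 854, 812, 369, 764, 842, 762, 615, 815]  (not all equal)
t=3: [302, 442, 275, 274, 275, 443, 275, 275, 275, 274, 274, 275, 274, 274, 192, 275, 274, 274, 213, 261, 274, 274, 274, 275, 151]  (not all equal)
t=4: [196, 809, 614, 825, 824, 809, 510, 825, 824, 773, 615, 824, 824, 756, 807, 824, 824, 795, 812, 653, 824, 824, 824, 707, 800]  (not all equal)
t=5: [294, 400, 275, 275, 275, 400, 275, 275, 275, 275, 275, 275, 275, 275, 275, 275, 275, 275, 275, 275, 275, 275, 275, 275, 275]  (not all equal)
t=6: [115, 800, 588, 826, 826, 800, 469, 826, 826, 826, 588, 826, 826, 826, 826, 826, 826, 826, 826, 826, 826, 826, 826, 826, 826]  (not all equal)
t=7: [286, 328, 275, 275, 275, 328, 271, 260, 275, 275, 275, 260, 275, 275, 275, 275, 275, 275, 275, 275, 275, 275, 275, 275, 275]  (not all equal)
t=8: [927, 835, 850, 826, 826, 835, 861, 822, 818, 826, 850, 822, 811, 826, 826, 826, 818, 826, 826, 826, 826, 826, 826, 826, 826]  (not all equal)
t=9: [274, 274, 274, 274, 275, 274, 274, 274, 275, 275, 274, 274, 275, 275, 275, 274, 275, 275, 275, 275, 275, 275, 275, 275, 275]  (not all equal)
t=10: [824, 824, 824, 825, 825, 824, 824, 824, 825, 826, 824, 824, 825, 826, 826, 825, 825, 826, 826, 826, 825, 826, 826, 826, 826]  (not all equal)
t=11: [275, 275, 275, 275, 275, 275, 275, 275, 275, 275, 275, 275, 275, 275, 275, 275, 275, 275, 275, 275, 275, 275, 275, 275, 275]  (all equal)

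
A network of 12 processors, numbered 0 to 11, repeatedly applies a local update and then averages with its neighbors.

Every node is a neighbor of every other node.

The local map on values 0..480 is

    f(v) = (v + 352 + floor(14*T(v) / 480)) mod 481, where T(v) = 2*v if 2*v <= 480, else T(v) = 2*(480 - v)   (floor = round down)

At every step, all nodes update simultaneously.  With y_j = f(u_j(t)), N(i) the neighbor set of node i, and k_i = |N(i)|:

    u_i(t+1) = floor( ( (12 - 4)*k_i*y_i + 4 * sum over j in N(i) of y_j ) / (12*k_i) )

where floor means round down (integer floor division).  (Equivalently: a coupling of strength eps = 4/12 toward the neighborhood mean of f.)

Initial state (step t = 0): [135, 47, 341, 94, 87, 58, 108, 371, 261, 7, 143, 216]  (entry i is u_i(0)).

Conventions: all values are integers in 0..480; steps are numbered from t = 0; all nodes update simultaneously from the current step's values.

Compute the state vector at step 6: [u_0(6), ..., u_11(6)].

Simulating step by step:
t=0: [135, 47, 341, 94, 87, 58, 108, 371, 261, 7, 143, 216]
t=1: [107, 354, 239, 386, 381, 362, 395, 257, 191, 327, 113, 162]
t=2: [380, 231, 162, 251, 247, 236, 256, 174, 130, 215, 384, 111]
t=3: [218, 128, 82, 141, 138, 131, 144, 90, 60, 117, 220, 353]
t=4: [133, 73, 347, 81, 80, 74, 83, 353, 333, 371, 134, 216]
t=5: [104, 370, 240, 375, 374, 370, 376, 244, 232, 255, 104, 160]
t=6: [376, 239, 162, 242, 242, 239, 243, 163, 156, 170, 376, 107]

Answer: [376, 239, 162, 242, 242, 239, 243, 163, 156, 170, 376, 107]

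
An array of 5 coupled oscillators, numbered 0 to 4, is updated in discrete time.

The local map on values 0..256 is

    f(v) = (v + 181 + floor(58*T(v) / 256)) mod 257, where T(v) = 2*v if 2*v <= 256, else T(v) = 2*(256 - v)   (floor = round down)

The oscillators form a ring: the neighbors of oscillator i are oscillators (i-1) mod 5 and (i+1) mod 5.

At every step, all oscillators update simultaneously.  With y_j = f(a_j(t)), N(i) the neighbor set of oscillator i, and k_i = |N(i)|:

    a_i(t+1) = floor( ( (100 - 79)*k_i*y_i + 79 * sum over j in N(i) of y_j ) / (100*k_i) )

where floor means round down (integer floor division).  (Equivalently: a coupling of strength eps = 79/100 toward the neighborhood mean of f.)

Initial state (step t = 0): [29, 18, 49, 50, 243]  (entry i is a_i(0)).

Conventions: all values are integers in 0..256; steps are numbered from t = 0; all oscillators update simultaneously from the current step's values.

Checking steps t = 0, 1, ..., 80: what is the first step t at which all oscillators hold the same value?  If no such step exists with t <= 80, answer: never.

Simulating step by step:
t=0: [29, 18, 49, 50, 243]  (not all equal)
t=1: [196, 231, 234, 220, 224]  (not all equal)
t=2: [160, 158, 163, 163, 155]  (not all equal)
t=3: [125, 127, 127, 127, 127]  (not all equal)
t=4: [107, 106, 108, 108, 106]  (not all equal)
t=5: [78, 79, 79, 79, 79]  (not all equal)
t=6: [37, 37, 38, 38, 37]  (not all equal)
t=7: [234, 234, 235, 235, 234]  (not all equal)
t=8: [167, 167, 167, 167, 167]  (all equal)

Answer: 8
Key observation: Synchronization is absorbing here: once all oscillators are equal they stay equal, and step 8 is the first all-equal step.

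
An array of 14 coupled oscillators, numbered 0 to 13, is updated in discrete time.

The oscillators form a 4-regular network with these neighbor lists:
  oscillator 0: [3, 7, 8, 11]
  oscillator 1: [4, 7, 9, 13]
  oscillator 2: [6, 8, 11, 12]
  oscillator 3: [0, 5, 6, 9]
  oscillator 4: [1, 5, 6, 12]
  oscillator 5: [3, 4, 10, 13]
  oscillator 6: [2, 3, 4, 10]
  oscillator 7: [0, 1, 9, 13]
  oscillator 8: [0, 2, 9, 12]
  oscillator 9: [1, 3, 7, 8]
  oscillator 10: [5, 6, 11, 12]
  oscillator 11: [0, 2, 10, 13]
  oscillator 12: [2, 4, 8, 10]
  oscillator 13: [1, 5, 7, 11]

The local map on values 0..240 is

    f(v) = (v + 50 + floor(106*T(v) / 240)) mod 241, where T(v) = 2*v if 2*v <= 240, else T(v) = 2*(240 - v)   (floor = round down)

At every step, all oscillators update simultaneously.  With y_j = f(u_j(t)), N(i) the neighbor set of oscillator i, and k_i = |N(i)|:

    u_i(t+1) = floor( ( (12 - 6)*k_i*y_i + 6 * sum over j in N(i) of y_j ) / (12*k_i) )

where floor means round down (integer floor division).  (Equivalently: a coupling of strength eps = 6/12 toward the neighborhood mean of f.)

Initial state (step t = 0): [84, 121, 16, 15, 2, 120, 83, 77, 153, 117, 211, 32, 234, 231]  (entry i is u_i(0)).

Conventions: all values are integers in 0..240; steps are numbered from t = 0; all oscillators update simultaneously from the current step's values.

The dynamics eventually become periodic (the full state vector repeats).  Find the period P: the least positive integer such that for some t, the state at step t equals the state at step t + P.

Simulating step by step:
t=0: [84, 121, 16, 15, 2, 120, 83, 77, 153, 117, 211, 32, 234, 231]
t=1: [156, 58, 90, 98, 67, 45, 135, 137, 64, 57, 72, 102, 51, 70]
t=2: [74, 148, 153, 162, 147, 164, 119, 85, 155, 153, 132, 78, 166, 131]
t=3: [155, 59, 57, 57, 37, 38, 35, 142, 57, 59, 56, 135, 38, 78]
t=4: [67, 144, 132, 133, 124, 138, 131, 88, 138, 144, 126, 86, 134, 142]
t=5: [150, 59, 58, 53, 35, 36, 35, 143, 54, 59, 57, 141, 35, 81]
t=6: [65, 144, 131, 128, 121, 136, 130, 88, 134, 142, 126, 88, 130, 145]
t=7: [148, 59, 58, 52, 35, 35, 35, 142, 53, 58, 57, 142, 35, 81]
t=8: [65, 144, 131, 126, 120, 135, 129, 88, 133, 141, 126, 88, 130, 144]
t=9: [148, 59, 58, 52, 35, 35, 35, 142, 53, 58, 57, 142, 35, 81]

Answer: 2
Key observation: The state at step 7, [148, 59, 58, 52, 35, 35, 35, 142, 53, 58, 57, 142, 35, 81], reappears at step 9 — and no state repeats earlier — so the cycle the system enters has period 2.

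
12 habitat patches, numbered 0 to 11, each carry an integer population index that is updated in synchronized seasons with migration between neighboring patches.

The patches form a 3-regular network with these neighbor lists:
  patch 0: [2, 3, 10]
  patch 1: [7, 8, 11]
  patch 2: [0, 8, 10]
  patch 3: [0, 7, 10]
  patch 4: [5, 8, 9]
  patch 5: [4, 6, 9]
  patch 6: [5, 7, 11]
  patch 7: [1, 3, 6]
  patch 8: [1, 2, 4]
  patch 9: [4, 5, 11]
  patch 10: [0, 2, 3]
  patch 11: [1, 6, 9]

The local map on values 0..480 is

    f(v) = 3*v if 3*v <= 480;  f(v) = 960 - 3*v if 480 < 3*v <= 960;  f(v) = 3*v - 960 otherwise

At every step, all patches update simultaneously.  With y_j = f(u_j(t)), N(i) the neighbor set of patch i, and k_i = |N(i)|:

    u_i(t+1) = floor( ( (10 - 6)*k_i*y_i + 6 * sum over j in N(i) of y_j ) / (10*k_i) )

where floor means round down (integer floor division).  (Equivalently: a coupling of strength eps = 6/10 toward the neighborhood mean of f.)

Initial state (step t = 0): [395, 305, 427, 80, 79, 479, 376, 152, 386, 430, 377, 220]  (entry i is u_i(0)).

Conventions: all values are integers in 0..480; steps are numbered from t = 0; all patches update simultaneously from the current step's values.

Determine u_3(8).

Simulating step by step:
t=0: [395, 305, 427, 80, 79, 479, 376, 152, 386, 430, 377, 220]
t=1: [236, 208, 247, 266, 295, 337, 313, 273, 199, 334, 225, 228]
t=2: [234, 290, 267, 200, 121, 48, 102, 160, 271, 97, 240, 190]
t=3: [255, 239, 192, 339, 261, 249, 325, 343, 181, 295, 251, 293]
t=4: [207, 210, 317, 117, 211, 138, 78, 90, 327, 124, 210, 99]
t=5: [273, 249, 141, 328, 292, 352, 289, 291, 141, 356, 271, 306]
t=6: [175, 195, 311, 84, 159, 95, 82, 100, 313, 87, 176, 99]
t=7: [316, 273, 188, 334, 304, 310, 274, 294, 184, 316, 315, 295]
t=8: [95, 168, 245, 37, 109, 51, 91, 95, 280, 35, 96, 88]

Answer: u_3(8) = 37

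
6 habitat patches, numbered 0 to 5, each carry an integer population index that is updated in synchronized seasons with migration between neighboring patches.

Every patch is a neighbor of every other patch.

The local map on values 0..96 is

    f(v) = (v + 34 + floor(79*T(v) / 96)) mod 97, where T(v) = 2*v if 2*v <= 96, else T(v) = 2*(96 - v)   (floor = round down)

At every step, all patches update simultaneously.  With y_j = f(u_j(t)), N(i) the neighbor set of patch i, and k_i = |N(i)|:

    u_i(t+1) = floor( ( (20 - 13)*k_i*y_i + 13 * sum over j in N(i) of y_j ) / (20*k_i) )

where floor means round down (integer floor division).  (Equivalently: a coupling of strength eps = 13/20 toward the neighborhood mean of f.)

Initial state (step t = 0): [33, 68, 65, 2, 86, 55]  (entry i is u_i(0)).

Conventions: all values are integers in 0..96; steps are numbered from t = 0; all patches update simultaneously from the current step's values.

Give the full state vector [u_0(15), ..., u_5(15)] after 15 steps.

Simulating step by step:
t=0: [33, 68, 65, 2, 86, 55]
t=1: [39, 45, 46, 43, 43, 47]
t=2: [49, 53, 53, 51, 51, 54]
t=3: [61, 60, 60, 61, 61, 60]
t=4: [55, 55, 55, 55, 55, 55]
t=5: [59, 59, 59, 59, 59, 59]
t=6: [56, 56, 56, 56, 56, 56]
t=7: [58, 58, 58, 58, 58, 58]
t=8: [57, 57, 57, 57, 57, 57]
t=9: [58, 58, 58, 58, 58, 58]
t=10: [57, 57, 57, 57, 57, 57]
t=11: [58, 58, 58, 58, 58, 58]
t=12: [57, 57, 57, 57, 57, 57]
t=13: [58, 58, 58, 58, 58, 58]
t=14: [57, 57, 57, 57, 57, 57]
t=15: [58, 58, 58, 58, 58, 58]

Answer: [58, 58, 58, 58, 58, 58]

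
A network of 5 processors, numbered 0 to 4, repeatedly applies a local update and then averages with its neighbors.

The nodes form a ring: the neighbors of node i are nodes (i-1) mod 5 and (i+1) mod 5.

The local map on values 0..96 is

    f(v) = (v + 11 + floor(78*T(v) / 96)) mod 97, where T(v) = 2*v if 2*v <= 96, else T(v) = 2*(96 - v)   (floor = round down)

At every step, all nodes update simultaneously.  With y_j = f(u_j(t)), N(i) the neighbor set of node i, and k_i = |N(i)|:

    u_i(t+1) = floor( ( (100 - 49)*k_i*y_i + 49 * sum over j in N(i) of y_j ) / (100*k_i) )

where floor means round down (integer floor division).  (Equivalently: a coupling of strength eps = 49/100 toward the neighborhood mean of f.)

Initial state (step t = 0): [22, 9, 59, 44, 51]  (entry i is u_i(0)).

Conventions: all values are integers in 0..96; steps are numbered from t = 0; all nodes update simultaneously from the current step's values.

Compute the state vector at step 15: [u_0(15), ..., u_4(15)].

Answer: [28, 26, 28, 27, 27]

Derivation:
t=0: [22, 9, 59, 44, 51]
t=1: [52, 42, 32, 32, 43]
t=2: [31, 44, 77, 78, 45]
t=3: [61, 42, 22, 23, 44]
t=4: [28, 36, 57, 59, 39]
t=5: [48, 32, 27, 29, 36]
t=6: [45, 78, 85, 66, 35]
t=7: [22, 22, 20, 19, 17]
t=8: [64, 66, 63, 59, 59]
t=9: [30, 28, 30, 32, 32]
t=10: [89, 86, 89, 93, 93]
t=11: [13, 15, 13, 11, 11]
t=12: [44, 47, 44, 40, 40]
t=13: [28, 33, 28, 21, 21]
t=14: [59, 41, 59, 70, 70]
t=15: [28, 26, 28, 27, 27]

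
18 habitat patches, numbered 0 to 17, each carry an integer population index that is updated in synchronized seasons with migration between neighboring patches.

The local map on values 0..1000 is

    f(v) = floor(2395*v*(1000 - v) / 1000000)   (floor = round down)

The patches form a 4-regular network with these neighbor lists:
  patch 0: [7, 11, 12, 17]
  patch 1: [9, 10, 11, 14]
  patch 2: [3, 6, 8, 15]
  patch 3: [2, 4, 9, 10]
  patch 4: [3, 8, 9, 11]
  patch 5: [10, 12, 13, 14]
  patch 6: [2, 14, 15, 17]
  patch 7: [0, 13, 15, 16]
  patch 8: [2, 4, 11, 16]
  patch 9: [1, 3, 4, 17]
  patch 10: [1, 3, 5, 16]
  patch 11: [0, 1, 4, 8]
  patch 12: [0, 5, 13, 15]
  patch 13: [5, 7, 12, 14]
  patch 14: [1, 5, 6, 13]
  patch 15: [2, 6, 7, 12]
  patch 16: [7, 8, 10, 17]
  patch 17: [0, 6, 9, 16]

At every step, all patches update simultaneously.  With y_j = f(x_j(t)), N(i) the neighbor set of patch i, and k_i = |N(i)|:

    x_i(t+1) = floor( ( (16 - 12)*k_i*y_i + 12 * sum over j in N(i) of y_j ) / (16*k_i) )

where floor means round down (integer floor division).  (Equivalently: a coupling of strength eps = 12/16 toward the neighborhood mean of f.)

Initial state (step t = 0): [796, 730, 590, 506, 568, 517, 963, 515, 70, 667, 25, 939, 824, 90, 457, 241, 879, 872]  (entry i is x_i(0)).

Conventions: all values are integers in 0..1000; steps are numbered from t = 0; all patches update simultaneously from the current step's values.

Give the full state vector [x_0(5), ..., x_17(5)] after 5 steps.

Answer: [583, 583, 583, 583, 583, 583, 583, 583, 583, 583, 583, 583, 583, 583, 583, 583, 583, 583]

Derivation:
t=0: [796, 730, 590, 506, 568, 517, 963, 515, 70, 667, 25, 939, 824, 90, 457, 241, 879, 872]
t=1: [349, 365, 384, 478, 413, 373, 373, 388, 330, 493, 374, 334, 390, 449, 401, 411, 265, 302]
t=2: [543, 563, 566, 581, 568, 570, 557, 550, 534, 568, 548, 547, 568, 574, 568, 569, 521, 532]
t=3: [592, 589, 588, 587, 588, 587, 589, 591, 592, 588, 590, 591, 587, 587, 587, 588, 594, 593]
t=4: [578, 579, 579, 579, 579, 579, 579, 578, 578, 579, 579, 578, 579, 579, 579, 579, 577, 578]
t=5: [583, 583, 583, 583, 583, 583, 583, 583, 583, 583, 583, 583, 583, 583, 583, 583, 583, 583]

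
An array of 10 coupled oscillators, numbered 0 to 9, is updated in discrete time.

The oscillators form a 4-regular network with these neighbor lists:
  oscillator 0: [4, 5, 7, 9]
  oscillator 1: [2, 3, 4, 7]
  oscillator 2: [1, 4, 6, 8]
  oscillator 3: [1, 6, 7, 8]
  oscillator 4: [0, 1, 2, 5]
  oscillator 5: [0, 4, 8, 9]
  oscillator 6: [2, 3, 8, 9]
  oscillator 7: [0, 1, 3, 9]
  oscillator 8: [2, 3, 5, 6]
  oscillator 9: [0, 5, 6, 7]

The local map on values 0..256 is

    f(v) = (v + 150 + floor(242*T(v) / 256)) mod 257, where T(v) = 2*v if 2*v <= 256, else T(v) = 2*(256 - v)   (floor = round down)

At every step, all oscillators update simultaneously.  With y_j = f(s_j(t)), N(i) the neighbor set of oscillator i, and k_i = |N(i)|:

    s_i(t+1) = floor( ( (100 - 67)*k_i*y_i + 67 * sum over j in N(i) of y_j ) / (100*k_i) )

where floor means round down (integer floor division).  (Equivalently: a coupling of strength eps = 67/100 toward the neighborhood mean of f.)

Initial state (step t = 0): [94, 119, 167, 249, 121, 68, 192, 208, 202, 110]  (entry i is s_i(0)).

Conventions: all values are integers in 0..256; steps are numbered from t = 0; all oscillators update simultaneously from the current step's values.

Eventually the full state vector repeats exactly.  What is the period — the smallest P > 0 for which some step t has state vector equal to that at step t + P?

Simulating step by step:
t=0: [94, 119, 167, 249, 121, 68, 192, 208, 202, 110]
t=1: [176, 214, 222, 190, 199, 165, 200, 191, 178, 178]
t=2: [215, 193, 193, 203, 202, 219, 203, 207, 208, 214]
t=3: [187, 199, 199, 196, 194, 186, 194, 192, 193, 187]
t=4: [208, 201, 201, 203, 204, 208, 204, 205, 204, 208]
t=5: [192, 195, 195, 195, 194, 192, 194, 193, 194, 192]
t=6: [205, 203, 203, 203, 204, 205, 204, 204, 204, 205]
t=7: [194, 195, 195, 195, 195, 194, 195, 195, 195, 194]
t=8: [203, 203, 203, 203, 203, 203, 203, 203, 203, 203]
t=9: [196, 196, 196, 196, 196, 196, 196, 196, 196, 196]
t=10: [202, 202, 202, 202, 202, 202, 202, 202, 202, 202]
t=11: [197, 197, 197, 197, 197, 197, 197, 197, 197, 197]
t=12: [201, 201, 201, 201, 201, 201, 201, 201, 201, 201]
t=13: [197, 197, 197, 197, 197, 197, 197, 197, 197, 197]

Answer: 2
Key observation: The state at step 11, [197, 197, 197, 197, 197, 197, 197, 197, 197, 197], reappears at step 13 — and no state repeats earlier — so the cycle the system enters has period 2.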